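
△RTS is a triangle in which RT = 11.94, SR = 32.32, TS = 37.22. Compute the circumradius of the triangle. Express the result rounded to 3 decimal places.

By the law of cosines, cos R = (SR² + RT² − TS²) / (2·SR·RT) ≈ -0.25678, so ∠R ≈ 104.88°.
Circumradius = TS/(2 sin R) ≈ 19.256.

19.256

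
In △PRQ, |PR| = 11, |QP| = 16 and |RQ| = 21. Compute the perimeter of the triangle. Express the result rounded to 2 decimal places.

Perimeter = 21 + 16 + 11 = 48.

48.00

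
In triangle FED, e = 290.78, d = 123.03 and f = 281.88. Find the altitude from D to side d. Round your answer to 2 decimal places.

Semiperimeter s = (281.88 + 290.78 + 123.03)/2 = 347.84.
Heron's formula: area = √(347.84·65.965·57.065·224.81) ≈ 17157.
The altitude from D has length 2·area/d ≈ 278.91.

h_D ≈ 278.91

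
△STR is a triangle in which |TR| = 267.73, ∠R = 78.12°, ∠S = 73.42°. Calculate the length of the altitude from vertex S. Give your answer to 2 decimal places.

h_S ≈ 130.27

The third angle is ∠T = 180° − ∠R − ∠S = 28.46°.
Law of sines: |RS| = |TR|·sin T/sin S ≈ 133.12.
Law of sines: |ST| = |TR|·sin R/sin S ≈ 273.36.
Area = ½·|TR|·|RS|·sin R ≈ 17438.
The altitude from S has length 2·area/|TR| ≈ 130.27.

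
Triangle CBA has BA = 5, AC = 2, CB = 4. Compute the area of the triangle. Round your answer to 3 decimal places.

Semiperimeter s = (5 + 2 + 4)/2 = 5.5.
Heron's formula: area = √(5.5·0.5·3.5·1.5) ≈ 3.7997.

area ≈ 3.800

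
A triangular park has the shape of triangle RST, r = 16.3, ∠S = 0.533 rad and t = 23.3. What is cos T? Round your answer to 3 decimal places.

By the law of cosines, s² = t² + r² − 2·t·r·cos S = 154.36, so s ≈ 12.424.
Law of cosines again: cos T = (r² + s² − t²)/(2·r·s) ≈ -0.30327, so ∠T ≈ 1.879 rad.

cos T ≈ -0.303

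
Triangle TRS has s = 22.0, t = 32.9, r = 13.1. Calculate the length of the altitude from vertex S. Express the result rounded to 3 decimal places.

h_S ≈ 8.805

Semiperimeter p = (32.9 + 13.1 + 22)/2 = 34.
Heron's formula: area = √(34·1.1·20.9·12) ≈ 96.85.
The altitude from S has length 2·area/s ≈ 8.8045.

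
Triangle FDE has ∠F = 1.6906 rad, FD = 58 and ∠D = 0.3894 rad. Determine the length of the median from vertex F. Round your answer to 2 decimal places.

m_F ≈ 30.21

The third angle is ∠E = π − ∠F − ∠D = 1.0616 rad.
Law of sines: DE = FD·sin F/sin E ≈ 65.951.
Law of sines: EF = FD·sin D/sin E ≈ 25.218.
Median from F: ½√(2·EF² + 2·FD² − DE²) ≈ 30.209.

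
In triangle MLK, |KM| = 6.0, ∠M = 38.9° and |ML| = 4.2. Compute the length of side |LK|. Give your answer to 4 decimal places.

3.7969

By the law of cosines, |LK|² = |KM|² + |ML|² − 2·|KM|·|ML|·cos M = 14.417, so |LK| ≈ 3.7969.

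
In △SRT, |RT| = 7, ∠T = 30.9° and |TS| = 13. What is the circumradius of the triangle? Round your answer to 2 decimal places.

By the law of cosines, |SR|² = |RT|² + |TS|² − 2·|RT|·|TS|·cos T = 61.832, so |SR| ≈ 7.8633.
Area = ½·|RT|·|TS|·sin T ≈ 23.366.
Circumradius = |SR|/(2 sin T) ≈ 7.656.

7.66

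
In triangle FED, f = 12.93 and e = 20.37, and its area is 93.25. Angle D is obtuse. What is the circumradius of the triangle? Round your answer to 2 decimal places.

21.81

From area = ½·f·e·sin D, we get sin D = 2·area/(f·e) ≈ 0.70809.
Taking the obtuse solution, ∠D ≈ 134.92°.
Law of cosines then gives d ≈ 30.888.
Circumradius = d/(2 sin D) ≈ 21.811.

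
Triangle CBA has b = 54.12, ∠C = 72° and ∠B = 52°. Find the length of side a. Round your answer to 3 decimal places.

56.938

The third angle is ∠A = 180° − ∠C − ∠B = 56.00°.
Law of sines: a = b·sin A/sin B ≈ 56.938.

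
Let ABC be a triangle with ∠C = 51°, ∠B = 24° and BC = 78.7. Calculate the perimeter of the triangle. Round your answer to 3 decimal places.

The third angle is ∠A = 180° − ∠B − ∠C = 105.00°.
Law of sines: CA = BC·sin B/sin A ≈ 33.139.
Law of sines: AB = BC·sin C/sin A ≈ 63.319.
Semiperimeter s = (78.7+33.139+63.319)/2 = 87.579.
Perimeter = 78.7 + 33.139 + 63.319 = 175.16.

perimeter ≈ 175.158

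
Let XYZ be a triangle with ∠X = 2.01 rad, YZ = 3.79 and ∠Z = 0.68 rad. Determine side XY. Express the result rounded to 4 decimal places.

The third angle is ∠Y = π − ∠Z − ∠X = 0.452 rad.
Law of sines: XY = YZ·sin Z/sin X ≈ 2.633.

2.6330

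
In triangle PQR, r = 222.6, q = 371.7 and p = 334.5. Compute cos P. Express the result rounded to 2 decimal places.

By the law of cosines, cos P = (q² + r² − p²) / (2·q·r) ≈ 0.45819, so ∠P ≈ 62.73°.

cos P ≈ 0.46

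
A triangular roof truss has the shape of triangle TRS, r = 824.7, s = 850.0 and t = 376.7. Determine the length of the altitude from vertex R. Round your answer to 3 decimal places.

Semiperimeter p = (376.7 + 824.7 + 850)/2 = 1025.7.
Heron's formula: area = √(1025.7·649·201·175.7) ≈ 1.5333e+05.
The altitude from R has length 2·area/r ≈ 371.84.

h_R ≈ 371.835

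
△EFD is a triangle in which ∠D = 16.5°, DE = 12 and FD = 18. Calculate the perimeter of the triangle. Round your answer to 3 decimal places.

By the law of cosines, EF² = FD² + DE² − 2·FD·DE·cos D = 53.79, so EF ≈ 7.3342.
Semiperimeter s = (18+12+7.3342)/2 = 18.667.
Perimeter = 18 + 12 + 7.3342 = 37.334.

37.334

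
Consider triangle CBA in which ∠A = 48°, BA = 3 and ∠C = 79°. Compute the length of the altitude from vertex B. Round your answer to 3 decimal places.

The third angle is ∠B = 180° − ∠A − ∠C = 53.00°.
Law of sines: AC = BA·sin B/sin C ≈ 2.4407.
Law of sines: CB = BA·sin A/sin C ≈ 2.2712.
Area = ½·BA·AC·sin A ≈ 2.7207.
The altitude from B has length 2·area/AC ≈ 2.2294.

2.229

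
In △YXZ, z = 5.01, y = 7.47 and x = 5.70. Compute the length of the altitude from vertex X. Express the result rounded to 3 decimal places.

h_X ≈ 5.008

Semiperimeter s = (7.47 + 5.7 + 5.01)/2 = 9.09.
Heron's formula: area = √(9.09·1.62·3.39·4.08) ≈ 14.271.
The altitude from X has length 2·area/x ≈ 5.0075.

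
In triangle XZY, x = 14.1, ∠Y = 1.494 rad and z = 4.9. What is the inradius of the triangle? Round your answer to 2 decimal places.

By the law of cosines, y² = x² + z² − 2·x·z·cos Y = 212.22, so y ≈ 14.568.
Area = ½·x·z·sin Y ≈ 34.443.
Semiperimeter s = (14.1+4.9+14.568)/2 = 16.784.
Inradius = area/s = 34.443/16.784 ≈ 2.0522.

r ≈ 2.05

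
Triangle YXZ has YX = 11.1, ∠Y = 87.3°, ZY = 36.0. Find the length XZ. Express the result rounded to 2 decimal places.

By the law of cosines, XZ² = ZY² + YX² − 2·ZY·YX·cos Y = 1381.6, so XZ ≈ 37.169.

37.17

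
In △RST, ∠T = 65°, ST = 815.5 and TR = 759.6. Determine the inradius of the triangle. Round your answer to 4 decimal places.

By the law of cosines, RS² = ST² + TR² − 2·ST·TR·cos T = 7.1845e+05, so RS ≈ 847.61.
Area = ½·ST·TR·sin T ≈ 2.8071e+05.
Semiperimeter s = (815.5+759.6+847.61)/2 = 1211.4.
Inradius = area/s = 2.8071e+05/1211.4 ≈ 231.73.

r ≈ 231.7302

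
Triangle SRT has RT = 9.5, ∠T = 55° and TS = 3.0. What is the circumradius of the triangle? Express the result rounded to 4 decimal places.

4.9797

By the law of cosines, SR² = RT² + TS² − 2·RT·TS·cos T = 66.556, so SR ≈ 8.1582.
Area = ½·RT·TS·sin T ≈ 11.673.
Circumradius = SR/(2 sin T) ≈ 4.9797.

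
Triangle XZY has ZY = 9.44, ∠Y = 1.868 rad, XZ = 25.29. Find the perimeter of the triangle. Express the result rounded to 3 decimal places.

Law of sines: sin X = ZY·sin Y/XZ ≈ 0.35691.
Since XZ ≥ ZY, only the acute value applies: ∠X ≈ 0.365 rad.
Then ∠Z = π − ∠Y − ∠X ≈ 0.909 rad.
Law of sines gives YX = XZ·sin Z/sin Y ≈ 20.86.
Semiperimeter s = (9.44+20.86+25.29)/2 = 27.795.
Perimeter = 9.44 + 20.86 + 25.29 = 55.59.

55.590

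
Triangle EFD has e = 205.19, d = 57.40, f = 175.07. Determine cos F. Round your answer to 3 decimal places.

By the law of cosines, cos F = (d² + e² − f²) / (2·d·e) ≈ 0.62610, so ∠F ≈ 51.24°.

0.626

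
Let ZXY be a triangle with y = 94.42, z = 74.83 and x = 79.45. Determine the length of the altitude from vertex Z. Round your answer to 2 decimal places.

Semiperimeter s = (74.83 + 79.45 + 94.42)/2 = 124.35.
Heron's formula: area = √(124.35·49.52·44.9·29.93) ≈ 2876.7.
The altitude from Z has length 2·area/z ≈ 76.885.

h_Z ≈ 76.89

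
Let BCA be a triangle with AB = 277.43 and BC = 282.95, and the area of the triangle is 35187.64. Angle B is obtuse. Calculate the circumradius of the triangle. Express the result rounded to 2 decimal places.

265.48

From area = ½·AB·BC·sin B, we get sin B = 2·area/(AB·BC) ≈ 0.89651.
Taking the obtuse solution, ∠B ≈ 116.30°.
Law of cosines then gives CA ≈ 476.
Circumradius = CA/(2 sin B) ≈ 265.48.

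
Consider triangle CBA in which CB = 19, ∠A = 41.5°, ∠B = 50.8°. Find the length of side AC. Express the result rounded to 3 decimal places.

The third angle is ∠C = 180° − ∠B − ∠A = 87.70°.
Law of sines: AC = CB·sin B/sin A ≈ 22.221.

22.221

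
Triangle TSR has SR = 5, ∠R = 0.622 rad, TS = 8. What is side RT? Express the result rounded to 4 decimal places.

Law of sines: sin T = SR·sin R/TS ≈ 0.36416.
Since TS ≥ SR, only the acute value applies: ∠T ≈ 0.373 rad.
Then ∠S = π − ∠R − ∠T ≈ 2.147 rad.
Law of sines gives RT = TS·sin S/sin R ≈ 11.514.

11.5143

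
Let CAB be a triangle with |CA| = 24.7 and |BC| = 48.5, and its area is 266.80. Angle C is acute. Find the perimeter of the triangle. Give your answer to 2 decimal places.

perimeter ≈ 101.79

From area = ½·|BC|·|CA|·sin C, we get sin C = 2·area/(|BC|·|CA|) ≈ 0.44543.
Taking the acute solution, ∠C ≈ 26.45°.
Law of cosines then gives |AB| ≈ 28.588.
Perimeter = 28.588 + 48.5 + 24.7 = 101.79.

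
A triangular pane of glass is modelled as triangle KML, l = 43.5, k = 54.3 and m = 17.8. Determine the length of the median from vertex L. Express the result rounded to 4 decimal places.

34.0529

Median from L: ½√(2·k² + 2·m² − l²) ≈ 34.053.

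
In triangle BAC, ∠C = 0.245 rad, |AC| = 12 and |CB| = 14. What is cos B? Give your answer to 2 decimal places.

By the law of cosines, |BA|² = |AC|² + |CB|² − 2·|AC|·|CB|·cos C = 14.034, so |BA| ≈ 3.7462.
Law of cosines again: cos B = (|CB|² + |BA|² − |AC|²)/(2·|CB|·|BA|) ≈ 0.62954, so ∠B ≈ 0.890 rad.

0.63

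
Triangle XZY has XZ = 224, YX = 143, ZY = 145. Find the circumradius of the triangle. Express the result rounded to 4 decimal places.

By the law of cosines, cos X = (YX² + XZ² − ZY²) / (2·YX·XZ) ≈ 0.77423, so ∠X ≈ 39.27°.
Circumradius = ZY/(2 sin X) ≈ 114.55.

R ≈ 114.5503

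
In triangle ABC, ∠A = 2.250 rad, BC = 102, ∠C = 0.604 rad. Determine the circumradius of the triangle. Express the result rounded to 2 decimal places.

R ≈ 65.55

The third angle is ∠B = π − ∠C − ∠A = 0.288 rad.
Law of sines: CA = BC·sin B/sin A ≈ 37.184.
Law of sines: AB = BC·sin C/sin A ≈ 74.453.
Circumradius = BC/(2 sin A) ≈ 65.547.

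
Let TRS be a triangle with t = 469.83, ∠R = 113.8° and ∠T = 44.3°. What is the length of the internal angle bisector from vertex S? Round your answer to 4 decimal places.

The third angle is ∠S = 180° − ∠T − ∠R = 21.90°.
Law of sines: r = t·sin R/sin T ≈ 615.5.
Law of sines: s = t·sin S/sin T ≈ 250.91.
The bisector from S has length 2·t·r·cos(∠S/2)/(t+r) ≈ 523.19.

523.1876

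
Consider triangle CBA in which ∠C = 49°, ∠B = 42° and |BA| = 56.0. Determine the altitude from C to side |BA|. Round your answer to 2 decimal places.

h_C ≈ 49.64

The third angle is ∠A = 180° − ∠C − ∠B = 89.00°.
Law of sines: |AC| = |BA|·sin B/sin C ≈ 49.65.
Law of sines: |CB| = |BA|·sin A/sin C ≈ 74.189.
Area = ½·|BA|·|AC|·sin A ≈ 1390.
The altitude from C has length 2·area/|BA| ≈ 49.642.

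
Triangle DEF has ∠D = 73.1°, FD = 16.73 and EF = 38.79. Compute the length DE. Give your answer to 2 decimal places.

40.20

Law of sines: sin E = FD·sin D/EF ≈ 0.41267.
Since EF ≥ FD, only the acute value applies: ∠E ≈ 24.37°.
Then ∠F = 180° − ∠D − ∠E ≈ 82.53°.
Law of sines gives DE = EF·sin F/sin D ≈ 40.196.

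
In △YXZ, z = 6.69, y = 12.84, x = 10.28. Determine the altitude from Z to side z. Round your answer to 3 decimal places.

10.223

Semiperimeter s = (12.84 + 10.28 + 6.69)/2 = 14.905.
Heron's formula: area = √(14.905·2.065·4.625·8.215) ≈ 34.197.
The altitude from Z has length 2·area/z ≈ 10.223.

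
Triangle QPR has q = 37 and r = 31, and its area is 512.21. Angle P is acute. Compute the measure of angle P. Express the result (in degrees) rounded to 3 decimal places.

From area = ½·r·q·sin P, we get sin P = 2·area/(r·q) ≈ 0.89313.
Taking the acute solution, ∠P ≈ 63.27°.

63.269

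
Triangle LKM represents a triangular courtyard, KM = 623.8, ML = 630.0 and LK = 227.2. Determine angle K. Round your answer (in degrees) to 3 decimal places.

∠K ≈ 81.101°

By the law of cosines, cos K = (LK² + KM² − ML²) / (2·LK·KM) ≈ 0.15469, so ∠K ≈ 81.10°.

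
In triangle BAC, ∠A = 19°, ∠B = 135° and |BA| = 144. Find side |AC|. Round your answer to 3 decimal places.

The third angle is ∠C = 180° − ∠B − ∠A = 26.00°.
Law of sines: |AC| = |BA|·sin B/sin C ≈ 232.28.

232.277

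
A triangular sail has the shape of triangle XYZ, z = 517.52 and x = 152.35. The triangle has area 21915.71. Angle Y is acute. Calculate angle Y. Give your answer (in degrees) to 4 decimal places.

From area = ½·z·x·sin Y, we get sin Y = 2·area/(z·x) ≈ 0.55592.
Taking the acute solution, ∠Y ≈ 33.77°.

33.7744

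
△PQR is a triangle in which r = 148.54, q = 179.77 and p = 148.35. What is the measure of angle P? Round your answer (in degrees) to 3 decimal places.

By the law of cosines, cos P = (q² + r² − p²) / (2·q·r) ≈ 0.60618, so ∠P ≈ 52.69°.

∠P ≈ 52.686°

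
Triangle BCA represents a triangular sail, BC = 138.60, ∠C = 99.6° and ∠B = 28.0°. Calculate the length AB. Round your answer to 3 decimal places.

172.486

The third angle is ∠A = 180° − ∠B − ∠C = 52.40°.
Law of sines: AB = BC·sin C/sin A ≈ 172.49.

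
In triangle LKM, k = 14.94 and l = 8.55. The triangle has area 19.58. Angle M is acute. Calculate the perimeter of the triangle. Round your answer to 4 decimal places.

30.7793

From area = ½·l·k·sin M, we get sin M = 2·area/(l·k) ≈ 0.30657.
Taking the acute solution, ∠M ≈ 17.85°.
Law of cosines then gives m ≈ 7.2893.
Perimeter = 8.55 + 14.94 + 7.2893 = 30.779.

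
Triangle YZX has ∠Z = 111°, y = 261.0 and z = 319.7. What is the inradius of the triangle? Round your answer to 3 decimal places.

39.819

Law of sines: sin Y = y·sin Z/z ≈ 0.76217.
Since z ≥ y, only the acute value applies: ∠Y ≈ 49.66°.
Then ∠X = 180° − ∠Z − ∠Y ≈ 19.34°.
Law of sines gives x = z·sin X/sin Z ≈ 113.43.
Area = ½·z·y·sin X ≈ 13820.
Semiperimeter s = (261+319.7+113.43)/2 = 347.07.
Inradius = area/s = 13820/347.07 ≈ 39.819.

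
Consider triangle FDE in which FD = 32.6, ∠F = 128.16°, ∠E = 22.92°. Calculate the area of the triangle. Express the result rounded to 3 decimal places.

The third angle is ∠D = 180° − ∠E − ∠F = 28.92°.
Law of sines: DE = FD·sin F/sin E ≈ 65.819.
Law of sines: EF = FD·sin D/sin E ≈ 40.481.
Area = ½·FD·DE·sin D ≈ 518.82.

518.819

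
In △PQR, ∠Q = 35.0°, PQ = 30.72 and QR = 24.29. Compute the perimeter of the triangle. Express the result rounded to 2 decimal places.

By the law of cosines, RP² = PQ² + QR² − 2·PQ·QR·cos Q = 311.24, so RP ≈ 17.642.
Semiperimeter s = (24.29+17.642+30.72)/2 = 36.326.
Perimeter = 24.29 + 17.642 + 30.72 = 72.652.

72.65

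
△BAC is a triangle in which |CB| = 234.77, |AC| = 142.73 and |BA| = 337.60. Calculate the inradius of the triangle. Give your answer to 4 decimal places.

38.3623

Semiperimeter s = (142.73 + 234.77 + 337.6)/2 = 357.55.
Heron's formula: area = √(357.55·214.82·122.78·19.95) ≈ 13716.
Inradius = area/s = 13716/357.55 ≈ 38.362.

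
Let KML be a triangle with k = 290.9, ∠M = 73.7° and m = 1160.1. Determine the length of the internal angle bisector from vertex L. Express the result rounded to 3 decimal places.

Law of sines: sin K = k·sin M/m ≈ 0.24068.
Since m ≥ k, only the acute value applies: ∠K ≈ 13.93°.
Then ∠L = 180° − ∠M − ∠K ≈ 92.37°.
Law of sines gives l = m·sin L/sin M ≈ 1207.6.
The bisector from L has length 2·k·m·cos(∠L/2)/(k+m) ≈ 322.03.

322.034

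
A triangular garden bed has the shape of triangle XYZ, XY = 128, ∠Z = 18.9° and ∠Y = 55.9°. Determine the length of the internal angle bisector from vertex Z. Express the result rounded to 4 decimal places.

347.4317

The third angle is ∠X = 180° − ∠Y − ∠Z = 105.20°.
Law of sines: YZ = XY·sin X/sin Z ≈ 381.34.
Law of sines: ZX = XY·sin Y/sin Z ≈ 327.22.
The bisector from Z has length 2·YZ·ZX·cos(∠Z/2)/(YZ+ZX) ≈ 347.43.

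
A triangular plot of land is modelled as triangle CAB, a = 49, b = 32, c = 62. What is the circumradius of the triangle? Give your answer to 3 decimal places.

R ≈ 31.280

By the law of cosines, cos C = (a² + b² − c²) / (2·a·b) ≈ -0.13361, so ∠C ≈ 97.68°.
Circumradius = c/(2 sin C) ≈ 31.28.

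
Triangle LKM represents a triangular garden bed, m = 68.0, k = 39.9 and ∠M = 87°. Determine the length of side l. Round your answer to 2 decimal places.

57.19

Law of sines: sin K = k·sin M/m ≈ 0.58596.
Since m ≥ k, only the acute value applies: ∠K ≈ 35.87°.
Then ∠L = 180° − ∠M − ∠K ≈ 57.13°.
Law of sines gives l = m·sin L/sin M ≈ 57.191.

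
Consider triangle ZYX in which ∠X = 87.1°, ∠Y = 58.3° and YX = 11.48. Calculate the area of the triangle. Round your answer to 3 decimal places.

98.606

The third angle is ∠Z = 180° − ∠Y − ∠X = 34.60°.
Law of sines: XZ = YX·sin Y/sin Z ≈ 17.201.
Law of sines: ZY = YX·sin X/sin Z ≈ 20.191.
Area = ½·YX·XZ·sin X ≈ 98.606.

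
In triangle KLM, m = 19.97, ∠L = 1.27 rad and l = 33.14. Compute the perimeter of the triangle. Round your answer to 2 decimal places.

Law of sines: sin M = m·sin L/l ≈ 0.57554.
Since l ≥ m, only the acute value applies: ∠M ≈ 0.613 rad.
Then ∠K = π − ∠L − ∠M ≈ 1.258 rad.
Law of sines gives k = l·sin K/sin L ≈ 33.018.
Semiperimeter s = (33.018+33.14+19.97)/2 = 43.064.
Perimeter = 33.018 + 33.14 + 19.97 = 86.128.

86.13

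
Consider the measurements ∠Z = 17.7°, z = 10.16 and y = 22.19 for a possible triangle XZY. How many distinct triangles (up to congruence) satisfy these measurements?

2

y·sin Z = 22.19·sin(17.7°) ≈ 6.746.
Since y sin Z < z < y (6.746 < 10.16 < 22.19), two triangles exist.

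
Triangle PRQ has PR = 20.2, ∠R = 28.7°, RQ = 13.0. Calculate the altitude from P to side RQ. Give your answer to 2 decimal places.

By the law of cosines, QP² = PR² + RQ² − 2·PR·RQ·cos R = 116.36, so QP ≈ 10.787.
Area = ½·PR·RQ·sin R ≈ 63.053.
The altitude from P has length 2·area/RQ ≈ 9.7005.

9.70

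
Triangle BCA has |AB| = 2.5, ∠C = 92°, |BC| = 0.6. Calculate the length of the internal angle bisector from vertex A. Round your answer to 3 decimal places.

Law of sines: sin A = |BC|·sin C/|AB| ≈ 0.23985.
Since |AB| ≥ |BC|, only the acute value applies: ∠A ≈ 13.88°.
Then ∠B = 180° − ∠C − ∠A ≈ 74.12°.
Law of sines gives |CA| = |AB|·sin B/sin C ≈ 2.4061.
The bisector from A has length 2·|CA|·|AB|·cos(∠A/2)/(|CA|+|AB|) ≈ 2.4342.

t_A ≈ 2.434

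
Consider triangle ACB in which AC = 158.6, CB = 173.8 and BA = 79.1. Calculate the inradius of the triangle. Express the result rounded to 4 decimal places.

r ≈ 30.4515

Semiperimeter s = (173.8 + 79.1 + 158.6)/2 = 205.75.
Heron's formula: area = √(205.75·31.95·126.65·47.15) ≈ 6265.4.
Inradius = area/s = 6265.4/205.75 ≈ 30.452.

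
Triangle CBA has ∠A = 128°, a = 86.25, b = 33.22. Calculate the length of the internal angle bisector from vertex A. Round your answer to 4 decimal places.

18.9352

Law of sines: sin B = b·sin A/a ≈ 0.30351.
Since a ≥ b, only the acute value applies: ∠B ≈ 17.67°.
Then ∠C = 180° − ∠A − ∠B ≈ 34.33°.
Law of sines gives c = a·sin C/sin A ≈ 61.729.
The bisector from A has length 2·c·b·cos(∠A/2)/(c+b) ≈ 18.935.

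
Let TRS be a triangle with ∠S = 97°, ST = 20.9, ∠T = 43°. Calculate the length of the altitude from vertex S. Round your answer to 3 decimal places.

14.254

The third angle is ∠R = 180° − ∠S − ∠T = 40.00°.
Law of sines: RS = ST·sin T/sin R ≈ 22.175.
Law of sines: TR = ST·sin S/sin R ≈ 32.272.
Area = ½·ST·RS·sin S ≈ 230.
The altitude from S has length 2·area/TR ≈ 14.254.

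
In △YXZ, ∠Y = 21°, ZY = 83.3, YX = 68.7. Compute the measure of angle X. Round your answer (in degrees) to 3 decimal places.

106.896

By the law of cosines, XZ² = ZY² + YX² − 2·ZY·YX·cos Y = 973.36, so XZ ≈ 31.199.
Law of cosines again: cos X = (YX² + XZ² − ZY²)/(2·YX·XZ) ≈ -0.29063, so ∠X ≈ 106.90°.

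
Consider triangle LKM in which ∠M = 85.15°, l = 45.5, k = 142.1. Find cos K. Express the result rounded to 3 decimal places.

0.230

By the law of cosines, m² = l² + k² − 2·l·k·cos M = 21169, so m ≈ 145.5.
Law of cosines again: cos K = (m² + l² − k²)/(2·m·l) ≈ 0.23015, so ∠K ≈ 76.69°.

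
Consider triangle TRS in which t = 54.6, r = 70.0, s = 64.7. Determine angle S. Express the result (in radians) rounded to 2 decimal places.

By the law of cosines, cos S = (t² + r² − s²) / (2·t·r) ≈ 0.48339, so ∠S ≈ 1.0663 rad.

1.07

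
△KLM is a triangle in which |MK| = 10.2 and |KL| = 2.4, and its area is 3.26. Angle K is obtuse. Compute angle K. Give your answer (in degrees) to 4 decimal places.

From area = ½·|MK|·|KL|·sin K, we get sin K = 2·area/(|MK|·|KL|) ≈ 0.26634.
Taking the obtuse solution, ∠K ≈ 164.55°.

164.5534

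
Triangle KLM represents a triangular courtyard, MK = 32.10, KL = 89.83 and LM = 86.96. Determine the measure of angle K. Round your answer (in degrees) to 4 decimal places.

74.5349

By the law of cosines, cos K = (MK² + KL² − LM²) / (2·MK·KL) ≈ 0.26665, so ∠K ≈ 74.53°.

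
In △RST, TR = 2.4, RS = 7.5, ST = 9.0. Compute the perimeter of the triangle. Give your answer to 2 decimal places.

Perimeter = 9 + 2.4 + 7.5 = 18.9.

18.90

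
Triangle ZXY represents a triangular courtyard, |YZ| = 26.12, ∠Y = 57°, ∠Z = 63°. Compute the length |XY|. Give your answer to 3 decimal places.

The third angle is ∠X = 180° − ∠Y − ∠Z = 60.00°.
Law of sines: |XY| = |YZ|·sin Z/sin X ≈ 26.873.

26.873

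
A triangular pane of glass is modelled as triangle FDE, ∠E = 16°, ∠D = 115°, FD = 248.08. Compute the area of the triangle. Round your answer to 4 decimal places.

The third angle is ∠F = 180° − ∠D − ∠E = 49.00°.
Law of sines: DE = FD·sin F/sin E ≈ 679.26.
Law of sines: EF = FD·sin D/sin E ≈ 815.7.
Area = ½·FD·DE·sin D ≈ 76361.

area ≈ 76360.8950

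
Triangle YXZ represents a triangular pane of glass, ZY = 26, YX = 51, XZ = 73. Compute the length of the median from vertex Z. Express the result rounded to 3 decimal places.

Median from Z: ½√(2·XZ² + 2·ZY² − YX²) ≈ 48.5.

48.500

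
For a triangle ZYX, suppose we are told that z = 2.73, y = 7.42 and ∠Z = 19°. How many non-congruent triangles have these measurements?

y·sin Z = 7.42·sin(19°) ≈ 2.416.
Since y sin Z < z < y (2.416 < 2.73 < 7.42), two triangles exist.

2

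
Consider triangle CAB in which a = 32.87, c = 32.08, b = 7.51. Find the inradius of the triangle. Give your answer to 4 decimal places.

3.3247

Semiperimeter s = (32.08 + 32.87 + 7.51)/2 = 36.23.
Heron's formula: area = √(36.23·4.15·3.36·28.72) ≈ 120.45.
Inradius = area/s = 120.45/36.23 ≈ 3.3247.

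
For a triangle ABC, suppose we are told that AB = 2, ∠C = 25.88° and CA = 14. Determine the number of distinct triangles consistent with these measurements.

0

CA·sin C = 14·sin(25.88°) ≈ 6.111.
Since AB = 2 < 6.111 = CA sin C, no triangle exists.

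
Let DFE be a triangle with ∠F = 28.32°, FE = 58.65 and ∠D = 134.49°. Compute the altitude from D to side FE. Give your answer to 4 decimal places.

h_D ≈ 11.5268

The third angle is ∠E = 180° − ∠D − ∠F = 17.19°.
Law of sines: ED = FE·sin F/sin D ≈ 39.002.
Law of sines: DF = FE·sin E/sin D ≈ 24.298.
Area = ½·FE·ED·sin E ≈ 338.02.
The altitude from D has length 2·area/FE ≈ 11.527.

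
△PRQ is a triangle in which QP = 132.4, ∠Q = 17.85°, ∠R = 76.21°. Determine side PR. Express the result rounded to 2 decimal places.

41.79

The third angle is ∠P = 180° − ∠R − ∠Q = 85.94°.
Law of sines: PR = QP·sin Q/sin R ≈ 41.789.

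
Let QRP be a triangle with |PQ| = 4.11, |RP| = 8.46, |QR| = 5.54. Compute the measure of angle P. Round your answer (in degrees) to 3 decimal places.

By the law of cosines, cos P = (|RP|² + |PQ|² − |QR|²) / (2·|RP|·|PQ|) ≈ 0.83076, so ∠P ≈ 33.82°.

33.823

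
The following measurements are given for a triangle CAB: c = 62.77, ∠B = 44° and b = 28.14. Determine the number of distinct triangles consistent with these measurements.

c·sin B = 62.77·sin(44°) ≈ 43.6.
Since b = 28.14 < 43.6 = c sin B, no triangle exists.

0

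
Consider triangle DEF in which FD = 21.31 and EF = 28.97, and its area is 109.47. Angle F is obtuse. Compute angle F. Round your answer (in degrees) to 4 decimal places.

∠F ≈ 159.2283°

From area = ½·EF·FD·sin F, we get sin F = 2·area/(EF·FD) ≈ 0.35464.
Taking the obtuse solution, ∠F ≈ 159.23°.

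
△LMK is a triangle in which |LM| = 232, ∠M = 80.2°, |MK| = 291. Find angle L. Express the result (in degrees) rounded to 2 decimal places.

By the law of cosines, |KL|² = |LM|² + |MK|² − 2·|LM|·|MK|·cos M = 1.1552e+05, so |KL| ≈ 339.89.
Law of cosines again: cos L = (|KL|² + |LM|² − |MK|²)/(2·|KL|·|LM|) ≈ 0.53685, so ∠L ≈ 57.53°.

∠L ≈ 57.53°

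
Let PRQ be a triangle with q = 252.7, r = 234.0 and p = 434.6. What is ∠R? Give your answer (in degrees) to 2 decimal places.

By the law of cosines, cos R = (q² + p² − r²) / (2·q·p) ≈ 0.90135, so ∠R ≈ 25.66°.

25.66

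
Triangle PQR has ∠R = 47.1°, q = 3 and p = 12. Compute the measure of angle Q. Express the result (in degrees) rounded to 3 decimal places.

12.445

By the law of cosines, r² = p² + q² − 2·p·q·cos R = 103.99, so r ≈ 10.197.
Law of cosines again: cos Q = (r² + p² − q²)/(2·r·p) ≈ 0.97650, so ∠Q ≈ 12.45°.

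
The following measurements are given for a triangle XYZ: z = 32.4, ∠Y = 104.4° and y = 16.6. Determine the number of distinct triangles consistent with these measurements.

z·sin Y = 32.4·sin(104.4°) ≈ 31.38.
Since ∠Y is not acute, a triangle exists only if y > z; here y ≤ z, so there is no triangle.

0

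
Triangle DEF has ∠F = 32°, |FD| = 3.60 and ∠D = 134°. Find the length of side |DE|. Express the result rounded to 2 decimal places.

The third angle is ∠E = 180° − ∠F − ∠D = 14.00°.
Law of sines: |DE| = |FD|·sin F/sin E ≈ 7.8856.

7.89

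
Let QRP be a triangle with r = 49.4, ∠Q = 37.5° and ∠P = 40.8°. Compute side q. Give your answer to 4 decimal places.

The third angle is ∠R = 180° − ∠P − ∠Q = 101.70°.
Law of sines: q = r·sin Q/sin R ≈ 30.711.

30.7109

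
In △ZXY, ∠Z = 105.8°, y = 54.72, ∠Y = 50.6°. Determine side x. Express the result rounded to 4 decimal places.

The third angle is ∠X = 180° − ∠Y − ∠Z = 23.60°.
Law of sines: x = y·sin X/sin Y ≈ 28.35.

28.3501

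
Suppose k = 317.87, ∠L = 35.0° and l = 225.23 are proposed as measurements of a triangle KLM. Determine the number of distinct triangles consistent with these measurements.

k·sin L = 317.87·sin(35.0°) ≈ 182.3.
Since k sin L < l < k (182.3 < 225.23 < 317.87), two triangles exist.

2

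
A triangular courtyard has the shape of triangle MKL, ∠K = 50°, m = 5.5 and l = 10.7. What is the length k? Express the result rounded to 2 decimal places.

8.31

By the law of cosines, k² = l² + m² − 2·l·m·cos K = 69.084, so k ≈ 8.3117.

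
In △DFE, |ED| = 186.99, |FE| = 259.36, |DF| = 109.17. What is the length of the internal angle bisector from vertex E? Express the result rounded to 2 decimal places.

t_E ≈ 213.53

By the law of cosines, cos E = (|FE|² + |ED|² − |DF|²) / (2·|FE|·|ED|) ≈ 0.93112, so ∠E ≈ 21.39°.
The bisector from E has length 2·|FE|·|ED|·cos(∠E/2)/(|FE|+|ED|) ≈ 213.53.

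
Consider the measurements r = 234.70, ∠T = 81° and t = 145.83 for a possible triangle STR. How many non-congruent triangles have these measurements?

r·sin T = 234.70·sin(81°) ≈ 231.8.
Since t = 145.83 < 231.8 = r sin T, no triangle exists.

0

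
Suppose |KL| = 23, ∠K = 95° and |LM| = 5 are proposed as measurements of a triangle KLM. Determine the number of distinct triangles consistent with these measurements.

|KL|·sin K = 23·sin(95°) ≈ 22.91.
Since ∠K is not acute, a triangle exists only if |LM| > |KL|; here |LM| ≤ |KL|, so there is no triangle.

0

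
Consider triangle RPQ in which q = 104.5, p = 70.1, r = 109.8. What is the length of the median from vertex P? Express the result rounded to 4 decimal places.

Median from P: ½√(2·q² + 2·r² − p²) ≈ 101.29.

101.2899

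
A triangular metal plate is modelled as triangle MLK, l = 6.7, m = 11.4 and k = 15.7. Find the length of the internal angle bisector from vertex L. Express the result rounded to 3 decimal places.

By the law of cosines, cos L = (k² + m² − l²) / (2·k·m) ≈ 0.92625, so ∠L ≈ 22.14°.
The bisector from L has length 2·k·m·cos(∠L/2)/(k+m) ≈ 12.963.

12.963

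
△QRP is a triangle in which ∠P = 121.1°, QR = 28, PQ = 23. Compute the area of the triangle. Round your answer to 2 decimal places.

area ≈ 79.00

Law of sines: sin R = PQ·sin P/QR ≈ 0.70336.
Since QR ≥ PQ, only the acute value applies: ∠R ≈ 44.70°.
Then ∠Q = 180° − ∠P − ∠R ≈ 14.20°.
Law of sines gives RP = QR·sin Q/sin P ≈ 8.023.
Area = ½·QR·PQ·sin Q ≈ 79.003.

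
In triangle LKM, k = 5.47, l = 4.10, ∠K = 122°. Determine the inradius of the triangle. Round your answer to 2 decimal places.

Law of sines: sin L = l·sin K/k ≈ 0.63565.
Since k ≥ l, only the acute value applies: ∠L ≈ 39.47°.
Then ∠M = 180° − ∠K − ∠L ≈ 18.53°.
Law of sines gives m = k·sin M/sin K ≈ 2.0501.
Area = ½·k·l·sin M ≈ 3.564.
Semiperimeter s = (4.1+5.47+2.0501)/2 = 5.81.
Inradius = area/s = 3.564/5.81 ≈ 0.61343.

0.61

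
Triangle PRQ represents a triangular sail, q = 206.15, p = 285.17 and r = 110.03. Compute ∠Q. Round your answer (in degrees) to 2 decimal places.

By the law of cosines, cos Q = (p² + r² − q²) / (2·p·r) ≈ 0.81159, so ∠Q ≈ 35.75°.

35.75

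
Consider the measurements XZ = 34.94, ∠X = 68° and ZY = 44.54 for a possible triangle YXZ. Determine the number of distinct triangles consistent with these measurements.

XZ·sin X = 34.94·sin(68°) ≈ 32.4.
Since ZY ≥ XZ, exactly one triangle exists.

1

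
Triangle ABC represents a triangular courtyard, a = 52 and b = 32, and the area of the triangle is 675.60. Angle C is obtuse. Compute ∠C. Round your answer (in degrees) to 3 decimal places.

∠C ≈ 125.706°

From area = ½·a·b·sin C, we get sin C = 2·area/(a·b) ≈ 0.81202.
Taking the obtuse solution, ∠C ≈ 125.71°.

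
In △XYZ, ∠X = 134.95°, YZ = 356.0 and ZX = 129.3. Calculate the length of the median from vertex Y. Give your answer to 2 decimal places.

Law of sines: sin Y = ZX·sin X/YZ ≈ 0.25705.
Since YZ ≥ ZX, only the acute value applies: ∠Y ≈ 14.89°.
Then ∠Z = 180° − ∠X − ∠Y ≈ 30.16°.
Law of sines gives XY = YZ·sin Z/sin X ≈ 252.69.
Median from Y: ½√(2·XY² + 2·YZ² − ZX²) ≈ 301.85.

m_Y ≈ 301.85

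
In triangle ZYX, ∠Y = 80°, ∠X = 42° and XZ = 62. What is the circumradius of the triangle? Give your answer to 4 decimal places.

The third angle is ∠Z = 180° − ∠Y − ∠X = 58.00°.
Law of sines: YX = XZ·sin Z/sin Y ≈ 53.39.
Law of sines: ZY = XZ·sin X/sin Y ≈ 42.126.
Circumradius = XZ/(2 sin Y) ≈ 31.478.

R ≈ 31.4782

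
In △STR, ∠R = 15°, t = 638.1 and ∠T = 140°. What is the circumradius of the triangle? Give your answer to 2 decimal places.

496.35

The third angle is ∠S = 180° − ∠T − ∠R = 25.00°.
Law of sines: s = t·sin S/sin T ≈ 419.54.
Law of sines: r = t·sin R/sin T ≈ 256.93.
Circumradius = t/(2 sin T) ≈ 496.35.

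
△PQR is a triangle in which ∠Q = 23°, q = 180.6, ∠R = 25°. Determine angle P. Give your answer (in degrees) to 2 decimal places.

The third angle is ∠P = 180° − ∠Q − ∠R = 132.00°.

∠P ≈ 132.00°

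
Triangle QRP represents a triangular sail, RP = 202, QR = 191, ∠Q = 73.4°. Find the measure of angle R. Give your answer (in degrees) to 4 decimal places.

Law of sines: sin P = QR·sin Q/RP ≈ 0.90614.
Since RP ≥ QR, only the acute value applies: ∠P ≈ 64.98°.
Then ∠R = 180° − ∠Q − ∠P ≈ 41.62°.

41.6232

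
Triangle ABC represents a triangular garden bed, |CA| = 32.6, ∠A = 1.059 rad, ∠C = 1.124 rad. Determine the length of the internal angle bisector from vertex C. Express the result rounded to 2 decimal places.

28.46

The third angle is ∠B = π − ∠C − ∠A = 0.959 rad.
Law of sines: |BC| = |CA|·sin A/sin B ≈ 34.73.
Law of sines: |AB| = |CA|·sin C/sin B ≈ 35.924.
The bisector from C has length 2·|BC|·|CA|·cos(∠C/2)/(|BC|+|CA|) ≈ 28.459.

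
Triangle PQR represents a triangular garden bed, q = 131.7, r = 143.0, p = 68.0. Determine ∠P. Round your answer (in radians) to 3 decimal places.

0.494

By the law of cosines, cos P = (q² + r² − p²) / (2·q·r) ≈ 0.88063, so ∠P ≈ 0.494 rad.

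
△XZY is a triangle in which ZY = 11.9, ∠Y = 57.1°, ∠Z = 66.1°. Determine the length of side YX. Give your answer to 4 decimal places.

13.0020

The third angle is ∠X = 180° − ∠Z − ∠Y = 56.80°.
Law of sines: YX = ZY·sin Z/sin X ≈ 13.002.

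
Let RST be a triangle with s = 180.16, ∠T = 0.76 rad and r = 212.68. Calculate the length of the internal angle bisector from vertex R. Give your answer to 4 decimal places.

By the law of cosines, t² = r² + s² − 2·r·s·cos T = 22144, so t ≈ 148.81.
Law of cosines again: cos R = (s² + t² − r²)/(2·s·t) ≈ 0.17473, so ∠R ≈ 1.395 rad.
The bisector from R has length 2·s·t·cos(∠R/2)/(s+t) ≈ 124.92.

t_R ≈ 124.9158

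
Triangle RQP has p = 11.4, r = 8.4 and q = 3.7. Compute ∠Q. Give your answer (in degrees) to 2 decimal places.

By the law of cosines, cos Q = (p² + r² − q²) / (2·p·r) ≈ 0.97551, so ∠Q ≈ 12.71°.

12.71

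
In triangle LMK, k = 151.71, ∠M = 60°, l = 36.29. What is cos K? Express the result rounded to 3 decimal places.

-0.288

By the law of cosines, m² = k² + l² − 2·k·l·cos M = 18827, so m ≈ 137.21.
Law of cosines again: cos K = (l² + m² − k²)/(2·l·m) ≈ -0.28835, so ∠K ≈ 106.76°.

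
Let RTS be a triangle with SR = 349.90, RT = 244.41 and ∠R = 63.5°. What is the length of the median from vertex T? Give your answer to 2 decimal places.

By the law of cosines, TS² = SR² + RT² − 2·SR·RT·cos R = 1.0585e+05, so TS ≈ 325.35.
Median from T: ½√(2·RT² + 2·TS² − SR²) ≈ 228.44.

m_T ≈ 228.44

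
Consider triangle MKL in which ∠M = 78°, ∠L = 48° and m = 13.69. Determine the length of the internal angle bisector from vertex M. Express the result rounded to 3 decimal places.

t_M ≈ 8.426

The third angle is ∠K = 180° − ∠L − ∠M = 54.00°.
Law of sines: k = m·sin K/sin M ≈ 11.323.
Law of sines: l = m·sin L/sin M ≈ 10.401.
The bisector from M has length 2·k·l·cos(∠M/2)/(k+l) ≈ 8.4261.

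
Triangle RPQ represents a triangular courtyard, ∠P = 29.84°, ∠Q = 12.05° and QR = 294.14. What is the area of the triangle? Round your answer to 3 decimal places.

The third angle is ∠R = 180° − ∠P − ∠Q = 138.11°.
Law of sines: PQ = QR·sin R/sin P ≈ 394.71.
Law of sines: RP = QR·sin Q/sin P ≈ 123.41.
Area = ½·QR·PQ·sin Q ≈ 12119.

area ≈ 12118.721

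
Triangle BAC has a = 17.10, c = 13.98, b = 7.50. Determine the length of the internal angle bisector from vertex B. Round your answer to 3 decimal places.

By the law of cosines, cos B = (a² + c² − b²) / (2·a·c) ≈ 0.90271, so ∠B ≈ 25.48°.
The bisector from B has length 2·a·c·cos(∠B/2)/(a+c) ≈ 15.005.

t_B ≈ 15.005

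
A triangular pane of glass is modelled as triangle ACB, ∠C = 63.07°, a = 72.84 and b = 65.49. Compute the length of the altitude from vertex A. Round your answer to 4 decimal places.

58.3883

By the law of cosines, c² = b² + a² − 2·b·a·cos C = 5273.7, so c ≈ 72.62.
Area = ½·b·a·sin C ≈ 2126.5.
The altitude from A has length 2·area/a ≈ 58.388.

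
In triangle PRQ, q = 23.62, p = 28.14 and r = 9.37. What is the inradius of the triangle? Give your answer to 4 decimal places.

3.4174

Semiperimeter s = (28.14 + 9.37 + 23.62)/2 = 30.565.
Heron's formula: area = √(30.565·2.425·21.195·6.945) ≈ 104.45.
Inradius = area/s = 104.45/30.565 ≈ 3.4174.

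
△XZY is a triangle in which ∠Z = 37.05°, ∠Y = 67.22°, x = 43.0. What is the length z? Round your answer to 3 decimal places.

The third angle is ∠X = 180° − ∠Z − ∠Y = 75.73°.
Law of sines: z = x·sin Z/sin X ≈ 26.733.

26.733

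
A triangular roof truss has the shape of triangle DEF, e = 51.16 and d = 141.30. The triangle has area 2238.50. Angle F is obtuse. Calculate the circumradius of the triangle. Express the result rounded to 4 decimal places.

From area = ½·d·e·sin F, we get sin F = 2·area/(d·e) ≈ 0.61932.
Taking the obtuse solution, ∠F ≈ 141.73°.
Law of cosines then gives f ≈ 184.21.
Circumradius = f/(2 sin F) ≈ 148.72.

148.7222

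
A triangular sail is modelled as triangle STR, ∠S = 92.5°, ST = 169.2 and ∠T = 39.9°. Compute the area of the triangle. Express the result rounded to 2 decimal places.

12422.11

The third angle is ∠R = 180° − ∠S − ∠T = 47.60°.
Law of sines: TR = ST·sin S/sin R ≈ 228.91.
Law of sines: RS = ST·sin T/sin R ≈ 146.97.
Area = ½·ST·TR·sin T ≈ 12422.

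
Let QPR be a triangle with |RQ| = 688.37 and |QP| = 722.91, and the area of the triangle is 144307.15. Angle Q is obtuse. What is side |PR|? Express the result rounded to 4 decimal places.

From area = ½·|RQ|·|QP|·sin Q, we get sin Q = 2·area/(|RQ|·|QP|) ≈ 0.57998.
Taking the obtuse solution, ∠Q ≈ 144.55°.
Law of cosines then gives |PR| ≈ 1344.3.

1344.3296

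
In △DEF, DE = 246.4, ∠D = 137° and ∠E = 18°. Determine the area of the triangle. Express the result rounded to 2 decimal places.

15138.01

The third angle is ∠F = 180° − ∠D − ∠E = 25.00°.
Law of sines: EF = DE·sin D/sin F ≈ 397.63.
Law of sines: FD = DE·sin E/sin F ≈ 180.17.
Area = ½·DE·EF·sin E ≈ 15138.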